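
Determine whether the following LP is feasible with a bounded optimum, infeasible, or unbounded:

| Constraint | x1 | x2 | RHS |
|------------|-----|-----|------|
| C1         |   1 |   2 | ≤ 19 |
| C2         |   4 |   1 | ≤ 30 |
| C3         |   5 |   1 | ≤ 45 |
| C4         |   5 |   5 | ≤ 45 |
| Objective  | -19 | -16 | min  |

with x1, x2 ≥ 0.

Feasible with a bounded optimal solution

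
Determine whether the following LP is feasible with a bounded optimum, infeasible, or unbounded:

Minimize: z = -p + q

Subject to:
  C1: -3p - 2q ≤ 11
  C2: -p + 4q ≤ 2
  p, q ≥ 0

Unbounded (objective can decrease without bound)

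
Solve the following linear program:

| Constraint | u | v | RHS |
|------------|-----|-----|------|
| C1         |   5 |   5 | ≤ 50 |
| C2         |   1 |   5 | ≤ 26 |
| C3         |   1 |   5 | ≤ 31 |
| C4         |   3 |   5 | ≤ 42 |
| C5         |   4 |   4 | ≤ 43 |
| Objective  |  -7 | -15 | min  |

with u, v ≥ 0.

Evaluate the objective at each vertex of the feasible region:
  z(0, 0) = 0
  z(10, 0) = -70
  z(6, 4) = -102  ←
  z(0, 5.2) = -78
The minimum is at u = 6, v = 4.

u = 6, v = 4, z = -102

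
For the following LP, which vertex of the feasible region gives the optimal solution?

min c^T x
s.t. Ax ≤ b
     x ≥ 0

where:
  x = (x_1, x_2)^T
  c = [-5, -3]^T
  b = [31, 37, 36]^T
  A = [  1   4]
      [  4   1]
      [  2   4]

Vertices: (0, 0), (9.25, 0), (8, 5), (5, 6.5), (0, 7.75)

Evaluate the objective at each vertex of the feasible region:
  z(0, 0) = 0
  z(9.25, 0) = -46.25
  z(8, 5) = -55  ←
  z(5, 6.5) = -44.5
  z(0, 7.75) = -23.25
The minimum is at x_1 = 8, x_2 = 5.

(8, 5)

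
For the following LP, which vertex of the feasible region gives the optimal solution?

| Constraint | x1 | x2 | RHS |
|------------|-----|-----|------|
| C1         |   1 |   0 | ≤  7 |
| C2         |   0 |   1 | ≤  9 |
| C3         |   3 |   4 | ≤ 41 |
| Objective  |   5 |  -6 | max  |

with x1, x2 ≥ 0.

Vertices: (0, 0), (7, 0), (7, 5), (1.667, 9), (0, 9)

Evaluate the objective at each vertex of the feasible region:
  z(0, 0) = 0
  z(7, 0) = 35  ←
  z(7, 5) = 5
  z(1.667, 9) = -45.67
  z(0, 9) = -54
The maximum is at x1 = 7, x2 = 0.

(7, 0)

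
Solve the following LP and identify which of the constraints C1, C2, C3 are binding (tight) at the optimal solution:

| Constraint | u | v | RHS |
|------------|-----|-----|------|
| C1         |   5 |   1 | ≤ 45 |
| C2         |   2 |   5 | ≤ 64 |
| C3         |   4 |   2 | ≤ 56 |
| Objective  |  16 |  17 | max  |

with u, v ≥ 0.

At u = 7, v = 10, compute slack b - a·x for each constraint:
  C1: 45 − 45 = 0  (binding)
  C2: 64 − 64 = 0  (binding)
  C3: 56 − 48 = 8  (slack)

Optimal: u = 7, v = 10
Binding: C1, C2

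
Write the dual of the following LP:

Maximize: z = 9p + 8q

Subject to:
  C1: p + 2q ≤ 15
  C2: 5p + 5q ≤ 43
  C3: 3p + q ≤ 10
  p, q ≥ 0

Primal max cᵀx s.t. Ax ≤ b, x ≥ 0  →  Dual min bᵀy s.t. Aᵀy ≥ c, y ≥ 0.

Minimize: z = 15y1 + 43y2 + 10y3

Subject to:
  y1 + 5y2 + 3y3 ≥ 9
  2y1 + 5y2 + y3 ≥ 8
  y1, y2, y3 ≥ 0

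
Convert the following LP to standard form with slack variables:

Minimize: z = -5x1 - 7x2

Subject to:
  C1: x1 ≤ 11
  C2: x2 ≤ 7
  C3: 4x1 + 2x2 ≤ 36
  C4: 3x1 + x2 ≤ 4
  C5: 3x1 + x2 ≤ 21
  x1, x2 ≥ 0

min z = -5x1 - 7x2

s.t.
  x1 + s1 = 11
  x2 + s2 = 7
  4x1 + 2x2 + s3 = 36
  3x1 + x2 + s4 = 4
  3x1 + x2 + s5 = 21
  x1, x2, s1, s2, s3, s4, s5 ≥ 0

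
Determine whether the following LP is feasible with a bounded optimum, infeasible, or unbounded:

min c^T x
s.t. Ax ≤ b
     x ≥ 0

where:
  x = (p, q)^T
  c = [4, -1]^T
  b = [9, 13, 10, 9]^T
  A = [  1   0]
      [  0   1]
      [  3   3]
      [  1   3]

Feasible with a bounded optimal solution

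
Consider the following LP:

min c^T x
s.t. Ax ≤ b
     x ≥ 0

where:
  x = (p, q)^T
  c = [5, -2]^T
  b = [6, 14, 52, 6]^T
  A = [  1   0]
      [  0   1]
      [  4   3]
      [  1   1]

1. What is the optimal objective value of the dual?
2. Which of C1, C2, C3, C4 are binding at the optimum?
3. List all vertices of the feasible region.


1. -12
2. C4
3. (0, 0), (6, 0), (0, 6)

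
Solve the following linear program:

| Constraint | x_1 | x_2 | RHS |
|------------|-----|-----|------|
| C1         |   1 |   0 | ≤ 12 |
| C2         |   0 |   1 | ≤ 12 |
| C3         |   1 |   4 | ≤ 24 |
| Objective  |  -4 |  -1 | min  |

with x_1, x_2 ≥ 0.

Evaluate the objective at each vertex of the feasible region:
  z(0, 0) = 0
  z(12, 0) = -48
  z(12, 3) = -51  ←
  z(0, 6) = -6
The minimum is at x_1 = 12, x_2 = 3.

x_1 = 12, x_2 = 3, z = -51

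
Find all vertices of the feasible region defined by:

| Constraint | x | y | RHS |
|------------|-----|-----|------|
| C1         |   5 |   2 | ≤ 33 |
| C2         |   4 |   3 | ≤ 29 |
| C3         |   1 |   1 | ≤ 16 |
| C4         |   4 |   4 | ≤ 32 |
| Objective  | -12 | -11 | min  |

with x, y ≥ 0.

(0, 0), (6.6, 0), (5.857, 1.857), (5, 3), (0, 8)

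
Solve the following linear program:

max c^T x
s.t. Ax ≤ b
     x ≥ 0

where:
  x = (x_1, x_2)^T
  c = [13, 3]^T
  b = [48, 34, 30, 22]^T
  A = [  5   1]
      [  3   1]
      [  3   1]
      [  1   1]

Evaluate the objective at each vertex of the feasible region:
  z(0, 0) = 0
  z(9.6, 0) = 124.8
  z(9, 3) = 126  ←
  z(4, 18) = 106
  z(0, 22) = 66
The maximum is at x_1 = 9, x_2 = 3.

x_1 = 9, x_2 = 3, z = 126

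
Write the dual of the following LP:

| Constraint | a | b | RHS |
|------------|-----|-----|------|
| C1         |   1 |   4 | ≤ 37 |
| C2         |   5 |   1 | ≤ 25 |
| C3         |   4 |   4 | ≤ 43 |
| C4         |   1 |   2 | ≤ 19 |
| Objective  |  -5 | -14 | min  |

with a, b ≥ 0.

Primal min cᵀx s.t. Ax ≤ b, x ≥ 0  →  Dual max −bᵀy s.t. Aᵀy ≥ −c, y ≥ 0.

Maximize: z = -37y1 - 25y2 - 43y3 - 19y4

Subject to:
  y1 + 5y2 + 4y3 + y4 ≥ 5
  4y1 + y2 + 4y3 + 2y4 ≥ 14
  y1, y2, y3, y4 ≥ 0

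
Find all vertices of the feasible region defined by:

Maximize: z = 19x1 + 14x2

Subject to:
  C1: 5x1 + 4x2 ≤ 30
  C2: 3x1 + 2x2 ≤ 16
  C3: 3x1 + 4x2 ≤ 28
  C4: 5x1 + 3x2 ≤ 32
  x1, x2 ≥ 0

(0, 0), (5.333, 0), (2, 5), (1, 6.25), (0, 7)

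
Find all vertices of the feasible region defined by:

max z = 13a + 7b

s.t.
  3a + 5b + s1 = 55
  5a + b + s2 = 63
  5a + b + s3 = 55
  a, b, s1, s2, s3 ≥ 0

(0, 0), (11, 0), (10, 5), (0, 11)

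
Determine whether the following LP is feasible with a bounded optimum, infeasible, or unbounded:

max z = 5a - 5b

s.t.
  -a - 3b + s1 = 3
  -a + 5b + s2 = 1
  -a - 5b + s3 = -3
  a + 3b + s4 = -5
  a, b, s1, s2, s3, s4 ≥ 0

Infeasible (no feasible solution exists)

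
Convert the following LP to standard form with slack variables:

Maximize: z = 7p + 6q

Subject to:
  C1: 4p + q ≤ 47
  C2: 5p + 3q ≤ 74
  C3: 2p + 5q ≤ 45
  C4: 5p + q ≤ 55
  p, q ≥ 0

max z = 7p + 6q

s.t.
  4p + q + s1 = 47
  5p + 3q + s2 = 74
  2p + 5q + s3 = 45
  5p + q + s4 = 55
  p, q, s1, s2, s3, s4 ≥ 0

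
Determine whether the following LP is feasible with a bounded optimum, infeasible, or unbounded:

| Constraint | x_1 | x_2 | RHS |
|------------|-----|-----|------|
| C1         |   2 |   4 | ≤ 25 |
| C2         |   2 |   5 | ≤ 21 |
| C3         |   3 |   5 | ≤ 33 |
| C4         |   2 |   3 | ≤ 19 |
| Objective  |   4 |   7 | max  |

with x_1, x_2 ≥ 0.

Feasible with a bounded optimal solution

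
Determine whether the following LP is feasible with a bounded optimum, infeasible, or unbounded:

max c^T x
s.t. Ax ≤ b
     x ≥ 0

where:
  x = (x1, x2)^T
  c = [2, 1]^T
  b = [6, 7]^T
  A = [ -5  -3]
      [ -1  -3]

Unbounded (objective can increase without bound)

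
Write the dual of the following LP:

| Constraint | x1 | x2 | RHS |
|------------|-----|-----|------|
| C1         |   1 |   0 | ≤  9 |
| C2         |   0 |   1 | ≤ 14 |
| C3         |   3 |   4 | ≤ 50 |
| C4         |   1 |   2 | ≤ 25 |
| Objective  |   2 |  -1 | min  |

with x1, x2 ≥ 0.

Primal min cᵀx s.t. Ax ≤ b, x ≥ 0  →  Dual max −bᵀy s.t. Aᵀy ≥ −c, y ≥ 0.

Maximize: z = -9y1 - 14y2 - 50y3 - 25y4

Subject to:
  y1 + 3y3 + y4 ≥ -2
  y2 + 4y3 + 2y4 ≥ 1
  y1, y2, y3, y4 ≥ 0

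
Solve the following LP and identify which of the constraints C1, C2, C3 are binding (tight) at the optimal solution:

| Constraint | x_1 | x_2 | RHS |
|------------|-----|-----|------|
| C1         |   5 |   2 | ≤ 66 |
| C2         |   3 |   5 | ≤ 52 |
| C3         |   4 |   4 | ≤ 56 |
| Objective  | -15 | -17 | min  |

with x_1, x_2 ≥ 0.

At x_1 = 9, x_2 = 5, compute slack b - a·x for each constraint:
  C1: 66 − 55 = 11  (slack)
  C2: 52 − 52 = 0  (binding)
  C3: 56 − 56 = 0  (binding)

Optimal: x_1 = 9, x_2 = 5
Binding: C2, C3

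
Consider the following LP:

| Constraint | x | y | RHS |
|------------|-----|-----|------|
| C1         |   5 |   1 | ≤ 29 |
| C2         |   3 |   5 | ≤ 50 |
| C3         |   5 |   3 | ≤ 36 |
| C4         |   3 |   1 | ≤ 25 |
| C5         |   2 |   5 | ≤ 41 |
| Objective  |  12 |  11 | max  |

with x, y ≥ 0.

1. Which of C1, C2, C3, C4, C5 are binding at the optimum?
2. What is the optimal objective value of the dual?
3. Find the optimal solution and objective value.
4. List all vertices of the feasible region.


1. C3, C5
2. 113
3. x = 3, y = 7, z = 113
4. (0, 0), (5.8, 0), (5.1, 3.5), (3, 7), (0, 8.2)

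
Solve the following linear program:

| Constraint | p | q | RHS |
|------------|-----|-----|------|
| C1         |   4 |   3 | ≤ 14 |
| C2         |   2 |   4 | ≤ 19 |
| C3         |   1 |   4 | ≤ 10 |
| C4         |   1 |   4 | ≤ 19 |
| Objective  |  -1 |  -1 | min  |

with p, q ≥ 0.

Evaluate the objective at each vertex of the feasible region:
  z(0, 0) = 0
  z(3.5, 0) = -3.5
  z(2, 2) = -4  ←
  z(0, 2.5) = -2.5
The minimum is at p = 2, q = 2.

p = 2, q = 2, z = -4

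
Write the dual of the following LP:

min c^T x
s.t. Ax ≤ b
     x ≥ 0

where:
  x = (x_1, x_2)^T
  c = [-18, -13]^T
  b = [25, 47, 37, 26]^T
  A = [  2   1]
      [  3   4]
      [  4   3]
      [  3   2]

Primal min cᵀx s.t. Ax ≤ b, x ≥ 0  →  Dual max −bᵀy s.t. Aᵀy ≥ −c, y ≥ 0.

Maximize: z = -25y1 - 47y2 - 37y3 - 26y4

Subject to:
  2y1 + 3y2 + 4y3 + 3y4 ≥ 18
  y1 + 4y2 + 3y3 + 2y4 ≥ 13
  y1, y2, y3, y4 ≥ 0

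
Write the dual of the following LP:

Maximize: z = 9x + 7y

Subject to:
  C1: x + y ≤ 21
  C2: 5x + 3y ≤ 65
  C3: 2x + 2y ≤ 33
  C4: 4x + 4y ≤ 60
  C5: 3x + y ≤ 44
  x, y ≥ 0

Primal max cᵀx s.t. Ax ≤ b, x ≥ 0  →  Dual min bᵀy s.t. Aᵀy ≥ c, y ≥ 0.

Minimize: z = 21y1 + 65y2 + 33y3 + 60y4 + 44y5

Subject to:
  y1 + 5y2 + 2y3 + 4y4 + 3y5 ≥ 9
  y1 + 3y2 + 2y3 + 4y4 + y5 ≥ 7
  y1, y2, y3, y4, y5 ≥ 0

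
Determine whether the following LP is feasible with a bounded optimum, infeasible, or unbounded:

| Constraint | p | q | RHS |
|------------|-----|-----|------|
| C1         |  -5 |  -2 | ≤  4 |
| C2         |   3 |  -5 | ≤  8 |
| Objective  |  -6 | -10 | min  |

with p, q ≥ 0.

Unbounded (objective can decrease without bound)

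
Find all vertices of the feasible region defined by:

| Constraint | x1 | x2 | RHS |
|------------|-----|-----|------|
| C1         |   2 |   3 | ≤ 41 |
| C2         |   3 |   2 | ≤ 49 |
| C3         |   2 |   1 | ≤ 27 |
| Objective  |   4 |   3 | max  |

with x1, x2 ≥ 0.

(0, 0), (13.5, 0), (10, 7), (0, 13.67)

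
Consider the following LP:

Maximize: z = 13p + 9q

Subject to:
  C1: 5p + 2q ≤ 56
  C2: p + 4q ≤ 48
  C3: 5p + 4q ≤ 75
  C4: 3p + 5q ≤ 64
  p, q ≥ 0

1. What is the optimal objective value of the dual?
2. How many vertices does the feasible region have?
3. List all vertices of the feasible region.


1. 176
2. 5
3. (0, 0), (11.2, 0), (8, 8), (2.286, 11.43), (0, 12)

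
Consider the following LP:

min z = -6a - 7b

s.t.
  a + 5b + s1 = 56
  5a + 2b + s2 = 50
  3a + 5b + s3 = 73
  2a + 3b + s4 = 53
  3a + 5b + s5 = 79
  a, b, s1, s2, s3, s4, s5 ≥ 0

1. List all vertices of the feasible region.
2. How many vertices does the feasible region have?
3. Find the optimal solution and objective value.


1. (0, 0), (10, 0), (6, 10), (0, 11.2)
2. 4
3. a = 6, b = 10, z = -106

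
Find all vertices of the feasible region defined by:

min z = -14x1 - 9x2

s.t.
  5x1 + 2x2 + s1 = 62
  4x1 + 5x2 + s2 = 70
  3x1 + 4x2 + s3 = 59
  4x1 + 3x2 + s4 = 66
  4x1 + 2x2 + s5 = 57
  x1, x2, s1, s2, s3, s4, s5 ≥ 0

(0, 0), (12.4, 0), (10, 6), (0, 14)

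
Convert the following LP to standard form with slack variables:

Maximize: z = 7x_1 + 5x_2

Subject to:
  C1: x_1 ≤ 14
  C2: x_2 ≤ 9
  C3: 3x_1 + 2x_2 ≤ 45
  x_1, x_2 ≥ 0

max z = 7x_1 + 5x_2

s.t.
  x_1 + s1 = 14
  x_2 + s2 = 9
  3x_1 + 2x_2 + s3 = 45
  x_1, x_2, s1, s2, s3 ≥ 0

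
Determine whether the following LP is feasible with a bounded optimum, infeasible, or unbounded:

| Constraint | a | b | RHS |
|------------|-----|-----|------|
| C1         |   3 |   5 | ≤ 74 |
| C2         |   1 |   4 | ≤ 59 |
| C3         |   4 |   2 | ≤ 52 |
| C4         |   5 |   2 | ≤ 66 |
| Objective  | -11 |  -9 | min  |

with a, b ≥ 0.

Feasible with a bounded optimal solution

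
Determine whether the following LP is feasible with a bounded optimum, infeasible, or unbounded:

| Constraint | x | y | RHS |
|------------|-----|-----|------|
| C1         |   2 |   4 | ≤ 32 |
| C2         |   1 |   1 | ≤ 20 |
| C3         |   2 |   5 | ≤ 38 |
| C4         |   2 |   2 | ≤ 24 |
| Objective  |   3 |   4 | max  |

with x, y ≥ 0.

Feasible with a bounded optimal solution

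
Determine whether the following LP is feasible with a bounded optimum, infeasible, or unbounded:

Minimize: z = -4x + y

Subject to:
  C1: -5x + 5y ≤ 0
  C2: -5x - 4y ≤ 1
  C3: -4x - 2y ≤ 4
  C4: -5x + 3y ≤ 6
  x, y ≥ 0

Unbounded (objective can decrease without bound)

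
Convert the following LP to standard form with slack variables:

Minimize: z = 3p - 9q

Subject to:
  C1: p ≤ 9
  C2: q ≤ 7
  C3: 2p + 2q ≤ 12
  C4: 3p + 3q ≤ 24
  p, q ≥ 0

min z = 3p - 9q

s.t.
  p + s1 = 9
  q + s2 = 7
  2p + 2q + s3 = 12
  3p + 3q + s4 = 24
  p, q, s1, s2, s3, s4 ≥ 0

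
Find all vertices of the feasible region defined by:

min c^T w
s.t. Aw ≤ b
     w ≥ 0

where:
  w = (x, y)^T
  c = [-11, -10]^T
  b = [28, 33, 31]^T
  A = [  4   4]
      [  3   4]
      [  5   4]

(0, 0), (6.2, 0), (3, 4), (0, 7)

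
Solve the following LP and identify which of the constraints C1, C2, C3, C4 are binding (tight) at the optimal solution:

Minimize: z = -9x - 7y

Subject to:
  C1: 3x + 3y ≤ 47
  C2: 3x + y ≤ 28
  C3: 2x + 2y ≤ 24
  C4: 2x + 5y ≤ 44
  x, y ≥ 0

At x = 8, y = 4, compute slack b - a·x for each constraint:
  C1: 47 − 36 = 11  (slack)
  C2: 28 − 28 = 0  (binding)
  C3: 24 − 24 = 0  (binding)
  C4: 44 − 36 = 8  (slack)

Optimal: x = 8, y = 4
Binding: C2, C3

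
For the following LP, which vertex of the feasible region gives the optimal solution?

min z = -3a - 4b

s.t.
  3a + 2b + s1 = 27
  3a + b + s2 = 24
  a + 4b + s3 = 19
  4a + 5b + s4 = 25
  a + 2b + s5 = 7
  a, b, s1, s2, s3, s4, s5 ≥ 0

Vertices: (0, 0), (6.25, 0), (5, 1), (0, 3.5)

Evaluate the objective at each vertex of the feasible region:
  z(0, 0) = 0
  z(6.25, 0) = -18.75
  z(5, 1) = -19  ←
  z(0, 3.5) = -14
The minimum is at a = 5, b = 1.

(5, 1)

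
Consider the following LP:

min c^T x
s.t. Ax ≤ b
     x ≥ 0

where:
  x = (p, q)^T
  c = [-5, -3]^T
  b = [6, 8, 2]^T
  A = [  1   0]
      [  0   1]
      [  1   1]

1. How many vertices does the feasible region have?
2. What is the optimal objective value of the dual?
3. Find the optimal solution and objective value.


1. 3
2. -10
3. p = 2, q = 0, z = -10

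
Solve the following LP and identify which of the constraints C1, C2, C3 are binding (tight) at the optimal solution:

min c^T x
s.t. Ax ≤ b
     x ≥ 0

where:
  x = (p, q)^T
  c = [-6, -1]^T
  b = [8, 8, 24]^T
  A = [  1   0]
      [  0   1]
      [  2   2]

At p = 8, q = 4, compute slack b - a·x for each constraint:
  C1: 8 − 8 = 0  (binding)
  C2: 8 − 4 = 4  (slack)
  C3: 24 − 24 = 0  (binding)

Optimal: p = 8, q = 4
Binding: C1, C3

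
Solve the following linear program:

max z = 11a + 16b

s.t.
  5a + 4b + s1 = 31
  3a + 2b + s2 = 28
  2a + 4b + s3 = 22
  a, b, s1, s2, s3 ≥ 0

Evaluate the objective at each vertex of the feasible region:
  z(0, 0) = 0
  z(6.2, 0) = 68.2
  z(3, 4) = 97  ←
  z(0, 5.5) = 88
The maximum is at a = 3, b = 4.

a = 3, b = 4, z = 97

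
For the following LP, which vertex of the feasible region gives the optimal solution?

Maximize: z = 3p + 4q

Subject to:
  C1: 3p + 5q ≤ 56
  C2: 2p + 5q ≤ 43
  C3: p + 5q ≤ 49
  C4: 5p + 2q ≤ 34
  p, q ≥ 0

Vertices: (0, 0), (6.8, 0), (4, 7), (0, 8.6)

Evaluate the objective at each vertex of the feasible region:
  z(0, 0) = 0
  z(6.8, 0) = 20.4
  z(4, 7) = 40  ←
  z(0, 8.6) = 34.4
The maximum is at p = 4, q = 7.

(4, 7)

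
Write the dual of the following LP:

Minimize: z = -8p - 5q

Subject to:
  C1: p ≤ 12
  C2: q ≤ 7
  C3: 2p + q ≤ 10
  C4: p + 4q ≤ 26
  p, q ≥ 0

Primal min cᵀx s.t. Ax ≤ b, x ≥ 0  →  Dual max −bᵀy s.t. Aᵀy ≥ −c, y ≥ 0.

Maximize: z = -12y1 - 7y2 - 10y3 - 26y4

Subject to:
  y1 + 2y3 + y4 ≥ 8
  y2 + y3 + 4y4 ≥ 5
  y1, y2, y3, y4 ≥ 0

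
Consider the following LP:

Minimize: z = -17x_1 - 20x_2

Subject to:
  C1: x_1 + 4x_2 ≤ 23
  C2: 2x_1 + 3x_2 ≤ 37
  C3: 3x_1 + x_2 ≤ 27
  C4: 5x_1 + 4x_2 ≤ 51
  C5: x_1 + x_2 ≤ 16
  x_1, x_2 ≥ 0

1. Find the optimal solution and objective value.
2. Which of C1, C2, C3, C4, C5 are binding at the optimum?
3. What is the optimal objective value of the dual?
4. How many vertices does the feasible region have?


1. x_1 = 7, x_2 = 4, z = -199
2. C1, C4
3. -199
4. 5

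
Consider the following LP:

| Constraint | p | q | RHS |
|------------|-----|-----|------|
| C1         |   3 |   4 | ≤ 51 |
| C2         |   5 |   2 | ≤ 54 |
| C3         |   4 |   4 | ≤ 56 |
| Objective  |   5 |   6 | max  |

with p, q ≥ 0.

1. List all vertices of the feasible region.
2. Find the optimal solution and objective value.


1. (0, 0), (10.8, 0), (8.667, 5.333), (5, 9), (0, 12.75)
2. p = 5, q = 9, z = 79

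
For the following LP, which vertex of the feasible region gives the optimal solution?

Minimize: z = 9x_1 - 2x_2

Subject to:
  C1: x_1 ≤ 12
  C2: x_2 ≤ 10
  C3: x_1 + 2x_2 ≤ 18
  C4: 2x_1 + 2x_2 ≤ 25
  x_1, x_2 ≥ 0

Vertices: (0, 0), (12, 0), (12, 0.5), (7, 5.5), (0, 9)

Evaluate the objective at each vertex of the feasible region:
  z(0, 0) = 0
  z(12, 0) = 108
  z(12, 0.5) = 107
  z(7, 5.5) = 52
  z(0, 9) = -18  ←
The minimum is at x_1 = 0, x_2 = 9.

(0, 9)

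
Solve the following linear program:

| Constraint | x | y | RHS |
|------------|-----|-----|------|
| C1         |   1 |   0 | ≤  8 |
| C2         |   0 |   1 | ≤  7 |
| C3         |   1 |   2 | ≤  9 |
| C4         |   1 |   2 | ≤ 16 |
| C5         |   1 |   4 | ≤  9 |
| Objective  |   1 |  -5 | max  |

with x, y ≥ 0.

Evaluate the objective at each vertex of the feasible region:
  z(0, 0) = 0
  z(8, 0) = 8  ←
  z(8, 0.25) = 6.75
  z(0, 2.25) = -11.25
The maximum is at x = 8, y = 0.

x = 8, y = 0, z = 8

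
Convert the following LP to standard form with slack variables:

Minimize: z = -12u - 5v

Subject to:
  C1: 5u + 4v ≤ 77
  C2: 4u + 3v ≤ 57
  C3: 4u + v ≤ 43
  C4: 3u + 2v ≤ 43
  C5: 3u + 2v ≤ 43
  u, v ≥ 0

min z = -12u - 5v

s.t.
  5u + 4v + s1 = 77
  4u + 3v + s2 = 57
  4u + v + s3 = 43
  3u + 2v + s4 = 43
  3u + 2v + s5 = 43
  u, v, s1, s2, s3, s4, s5 ≥ 0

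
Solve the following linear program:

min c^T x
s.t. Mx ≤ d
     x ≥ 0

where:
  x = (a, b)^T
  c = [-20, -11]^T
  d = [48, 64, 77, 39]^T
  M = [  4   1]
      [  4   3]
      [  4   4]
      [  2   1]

Evaluate the objective at each vertex of the feasible region:
  z(0, 0) = 0
  z(12, 0) = -240
  z(10, 8) = -288  ←
  z(6.25, 13) = -268
  z(0, 19.25) = -211.8
The minimum is at a = 10, b = 8.

a = 10, b = 8, z = -288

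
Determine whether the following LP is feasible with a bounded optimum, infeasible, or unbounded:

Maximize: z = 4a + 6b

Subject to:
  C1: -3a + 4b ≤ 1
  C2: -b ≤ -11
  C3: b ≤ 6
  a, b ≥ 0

Infeasible (no feasible solution exists)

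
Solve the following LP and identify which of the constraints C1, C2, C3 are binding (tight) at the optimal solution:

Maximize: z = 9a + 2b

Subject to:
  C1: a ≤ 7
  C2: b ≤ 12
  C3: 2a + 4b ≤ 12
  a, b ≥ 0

At a = 6, b = 0, compute slack b - a·x for each constraint:
  C1: 7 − 6 = 1  (slack)
  C2: 12 − 0 = 12  (slack)
  C3: 12 − 12 = 0  (binding)

Optimal: a = 6, b = 0
Binding: C3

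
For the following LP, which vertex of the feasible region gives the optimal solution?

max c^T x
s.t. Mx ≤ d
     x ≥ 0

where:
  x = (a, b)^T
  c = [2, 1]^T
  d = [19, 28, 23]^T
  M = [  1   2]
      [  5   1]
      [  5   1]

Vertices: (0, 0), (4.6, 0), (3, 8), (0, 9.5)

Evaluate the objective at each vertex of the feasible region:
  z(0, 0) = 0
  z(4.6, 0) = 9.2
  z(3, 8) = 14  ←
  z(0, 9.5) = 9.5
The maximum is at a = 3, b = 8.

(3, 8)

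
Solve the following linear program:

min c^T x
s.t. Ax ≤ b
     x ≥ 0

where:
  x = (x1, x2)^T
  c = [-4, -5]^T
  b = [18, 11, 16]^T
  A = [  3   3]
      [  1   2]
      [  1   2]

Evaluate the objective at each vertex of the feasible region:
  z(0, 0) = 0
  z(6, 0) = -24
  z(1, 5) = -29  ←
  z(0, 5.5) = -27.5
The minimum is at x1 = 1, x2 = 5.

x1 = 1, x2 = 5, z = -29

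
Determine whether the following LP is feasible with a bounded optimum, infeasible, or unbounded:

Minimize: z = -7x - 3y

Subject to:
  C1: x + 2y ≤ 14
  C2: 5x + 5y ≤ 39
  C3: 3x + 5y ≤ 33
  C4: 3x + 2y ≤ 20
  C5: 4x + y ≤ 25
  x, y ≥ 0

Feasible with a bounded optimal solution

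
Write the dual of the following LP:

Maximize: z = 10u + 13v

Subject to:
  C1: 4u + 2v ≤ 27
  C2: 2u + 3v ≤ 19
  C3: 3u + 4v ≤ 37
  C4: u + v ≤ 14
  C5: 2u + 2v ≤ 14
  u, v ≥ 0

Primal max cᵀx s.t. Ax ≤ b, x ≥ 0  →  Dual min bᵀy s.t. Aᵀy ≥ c, y ≥ 0.

Minimize: z = 27y1 + 19y2 + 37y3 + 14y4 + 14y5

Subject to:
  4y1 + 2y2 + 3y3 + y4 + 2y5 ≥ 10
  2y1 + 3y2 + 4y3 + y4 + 2y5 ≥ 13
  y1, y2, y3, y4, y5 ≥ 0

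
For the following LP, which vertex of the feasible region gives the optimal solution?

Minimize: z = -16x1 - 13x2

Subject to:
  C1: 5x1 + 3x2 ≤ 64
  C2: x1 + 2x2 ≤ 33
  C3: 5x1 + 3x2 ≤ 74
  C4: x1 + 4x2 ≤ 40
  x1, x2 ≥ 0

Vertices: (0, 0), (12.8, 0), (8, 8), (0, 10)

Evaluate the objective at each vertex of the feasible region:
  z(0, 0) = 0
  z(12.8, 0) = -204.8
  z(8, 8) = -232  ←
  z(0, 10) = -130
The minimum is at x1 = 8, x2 = 8.

(8, 8)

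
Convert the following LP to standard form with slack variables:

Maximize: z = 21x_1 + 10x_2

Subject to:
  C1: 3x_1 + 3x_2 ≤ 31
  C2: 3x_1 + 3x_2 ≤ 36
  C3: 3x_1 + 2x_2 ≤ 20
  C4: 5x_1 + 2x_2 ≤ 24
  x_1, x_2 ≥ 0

max z = 21x_1 + 10x_2

s.t.
  3x_1 + 3x_2 + s1 = 31
  3x_1 + 3x_2 + s2 = 36
  3x_1 + 2x_2 + s3 = 20
  5x_1 + 2x_2 + s4 = 24
  x_1, x_2, s1, s2, s3, s4 ≥ 0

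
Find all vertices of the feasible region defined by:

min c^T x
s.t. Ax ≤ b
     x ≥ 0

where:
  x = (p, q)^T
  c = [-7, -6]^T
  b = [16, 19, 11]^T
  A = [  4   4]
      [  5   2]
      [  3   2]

(0, 0), (3.667, 0), (3, 1), (0, 4)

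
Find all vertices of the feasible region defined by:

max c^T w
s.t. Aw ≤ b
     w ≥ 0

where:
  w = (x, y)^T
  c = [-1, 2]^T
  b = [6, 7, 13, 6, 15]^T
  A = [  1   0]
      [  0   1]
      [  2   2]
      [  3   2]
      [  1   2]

(0, 0), (2, 0), (0, 3)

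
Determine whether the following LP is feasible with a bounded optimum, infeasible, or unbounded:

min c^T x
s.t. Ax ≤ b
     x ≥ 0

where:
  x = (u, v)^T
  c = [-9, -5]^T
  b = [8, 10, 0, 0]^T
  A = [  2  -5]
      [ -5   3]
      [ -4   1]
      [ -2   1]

Unbounded (objective can decrease without bound)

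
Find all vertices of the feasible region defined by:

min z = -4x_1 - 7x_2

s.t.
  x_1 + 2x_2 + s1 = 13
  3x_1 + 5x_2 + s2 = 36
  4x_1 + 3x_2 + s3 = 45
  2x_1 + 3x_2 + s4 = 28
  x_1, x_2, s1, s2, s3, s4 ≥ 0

(0, 0), (11.25, 0), (10.64, 0.8182), (7, 3), (0, 6.5)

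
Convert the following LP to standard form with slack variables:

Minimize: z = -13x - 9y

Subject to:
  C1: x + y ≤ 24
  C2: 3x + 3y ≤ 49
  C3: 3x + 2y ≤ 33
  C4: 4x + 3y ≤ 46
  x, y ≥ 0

min z = -13x - 9y

s.t.
  x + y + s1 = 24
  3x + 3y + s2 = 49
  3x + 2y + s3 = 33
  4x + 3y + s4 = 46
  x, y, s1, s2, s3, s4 ≥ 0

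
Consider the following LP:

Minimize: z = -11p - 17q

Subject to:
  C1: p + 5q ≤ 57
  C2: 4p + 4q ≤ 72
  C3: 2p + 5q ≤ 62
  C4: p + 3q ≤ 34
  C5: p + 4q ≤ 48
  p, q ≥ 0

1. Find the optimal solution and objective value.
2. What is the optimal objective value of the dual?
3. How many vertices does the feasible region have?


1. p = 10, q = 8, z = -246
2. -246
3. 4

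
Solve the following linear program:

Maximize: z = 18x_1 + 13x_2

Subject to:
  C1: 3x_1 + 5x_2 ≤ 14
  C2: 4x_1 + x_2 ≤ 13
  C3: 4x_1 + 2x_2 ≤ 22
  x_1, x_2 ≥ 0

Evaluate the objective at each vertex of the feasible region:
  z(0, 0) = 0
  z(3.25, 0) = 58.5
  z(3, 1) = 67  ←
  z(0, 2.8) = 36.4
The maximum is at x_1 = 3, x_2 = 1.

x_1 = 3, x_2 = 1, z = 67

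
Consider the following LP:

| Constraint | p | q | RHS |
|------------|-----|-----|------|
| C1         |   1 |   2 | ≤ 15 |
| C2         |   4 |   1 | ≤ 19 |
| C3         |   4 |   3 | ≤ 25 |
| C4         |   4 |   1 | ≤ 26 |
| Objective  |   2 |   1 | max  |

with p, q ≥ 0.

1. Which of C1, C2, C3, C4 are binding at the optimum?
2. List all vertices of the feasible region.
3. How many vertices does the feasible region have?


1. C2, C3
2. (0, 0), (4.75, 0), (4, 3), (1, 7), (0, 7.5)
3. 5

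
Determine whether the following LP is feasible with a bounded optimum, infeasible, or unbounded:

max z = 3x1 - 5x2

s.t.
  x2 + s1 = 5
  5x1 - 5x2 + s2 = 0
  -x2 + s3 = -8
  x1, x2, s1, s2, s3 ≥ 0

Infeasible (no feasible solution exists)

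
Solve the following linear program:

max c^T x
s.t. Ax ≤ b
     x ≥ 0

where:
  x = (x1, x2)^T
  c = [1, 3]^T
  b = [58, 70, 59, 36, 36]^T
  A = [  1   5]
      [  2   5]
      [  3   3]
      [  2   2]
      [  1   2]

Evaluate the objective at each vertex of the feasible region:
  z(0, 0) = 0
  z(18, 0) = 18
  z(8, 10) = 38  ←
  z(0, 11.6) = 34.8
The maximum is at x1 = 8, x2 = 10.

x1 = 8, x2 = 10, z = 38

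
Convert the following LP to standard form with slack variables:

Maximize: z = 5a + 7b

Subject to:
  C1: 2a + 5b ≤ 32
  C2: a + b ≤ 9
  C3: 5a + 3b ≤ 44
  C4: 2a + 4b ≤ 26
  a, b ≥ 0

max z = 5a + 7b

s.t.
  2a + 5b + s1 = 32
  a + b + s2 = 9
  5a + 3b + s3 = 44
  2a + 4b + s4 = 26
  a, b, s1, s2, s3, s4 ≥ 0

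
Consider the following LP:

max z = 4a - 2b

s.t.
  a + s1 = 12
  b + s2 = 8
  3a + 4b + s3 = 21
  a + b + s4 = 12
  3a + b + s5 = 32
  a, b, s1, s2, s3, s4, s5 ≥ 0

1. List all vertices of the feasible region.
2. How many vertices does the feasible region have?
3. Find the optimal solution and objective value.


1. (0, 0), (7, 0), (0, 5.25)
2. 3
3. a = 7, b = 0, z = 28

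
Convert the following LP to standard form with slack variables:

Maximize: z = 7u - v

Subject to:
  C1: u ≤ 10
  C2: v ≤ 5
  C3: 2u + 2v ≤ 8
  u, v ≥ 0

max z = 7u - v

s.t.
  u + s1 = 10
  v + s2 = 5
  2u + 2v + s3 = 8
  u, v, s1, s2, s3 ≥ 0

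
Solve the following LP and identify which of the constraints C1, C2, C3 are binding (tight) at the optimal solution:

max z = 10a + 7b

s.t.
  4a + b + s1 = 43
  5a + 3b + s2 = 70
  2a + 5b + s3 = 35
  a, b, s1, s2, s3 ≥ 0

At a = 10, b = 3, compute slack b - a·x for each constraint:
  C1: 43 − 43 = 0  (binding)
  C2: 70 − 59 = 11  (slack)
  C3: 35 − 35 = 0  (binding)

Optimal: a = 10, b = 3
Binding: C1, C3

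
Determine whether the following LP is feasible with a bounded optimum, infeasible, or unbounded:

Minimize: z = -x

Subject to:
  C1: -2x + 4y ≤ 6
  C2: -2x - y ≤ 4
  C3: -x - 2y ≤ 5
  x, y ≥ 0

Unbounded (objective can decrease without bound)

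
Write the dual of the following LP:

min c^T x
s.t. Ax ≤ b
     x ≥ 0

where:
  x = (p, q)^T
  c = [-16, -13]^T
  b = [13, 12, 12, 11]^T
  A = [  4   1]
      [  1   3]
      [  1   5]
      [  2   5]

Primal min cᵀx s.t. Ax ≤ b, x ≥ 0  →  Dual max −bᵀy s.t. Aᵀy ≥ −c, y ≥ 0.

Maximize: z = -13y1 - 12y2 - 12y3 - 11y4

Subject to:
  4y1 + y2 + y3 + 2y4 ≥ 16
  y1 + 3y2 + 5y3 + 5y4 ≥ 13
  y1, y2, y3, y4 ≥ 0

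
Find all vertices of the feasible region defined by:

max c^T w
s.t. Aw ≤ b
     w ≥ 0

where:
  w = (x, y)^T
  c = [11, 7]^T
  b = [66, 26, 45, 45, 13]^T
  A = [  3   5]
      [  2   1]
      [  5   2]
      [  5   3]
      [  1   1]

(0, 0), (9, 0), (3, 10), (0, 13)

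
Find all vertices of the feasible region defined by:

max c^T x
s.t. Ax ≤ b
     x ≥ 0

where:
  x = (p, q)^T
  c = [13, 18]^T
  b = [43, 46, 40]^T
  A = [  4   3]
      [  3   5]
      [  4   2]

(0, 0), (10, 0), (8.5, 3), (7, 5), (0, 9.2)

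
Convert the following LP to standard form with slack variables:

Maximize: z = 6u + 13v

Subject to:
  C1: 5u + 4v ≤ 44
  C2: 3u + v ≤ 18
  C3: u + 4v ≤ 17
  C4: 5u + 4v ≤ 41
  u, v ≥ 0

max z = 6u + 13v

s.t.
  5u + 4v + s1 = 44
  3u + v + s2 = 18
  u + 4v + s3 = 17
  5u + 4v + s4 = 41
  u, v, s1, s2, s3, s4 ≥ 0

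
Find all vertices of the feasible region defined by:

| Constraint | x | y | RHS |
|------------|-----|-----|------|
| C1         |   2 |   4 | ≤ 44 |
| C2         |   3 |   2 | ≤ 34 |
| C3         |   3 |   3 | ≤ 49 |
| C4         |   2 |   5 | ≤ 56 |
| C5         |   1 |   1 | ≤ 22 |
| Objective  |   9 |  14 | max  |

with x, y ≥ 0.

(0, 0), (11.33, 0), (6, 8), (0, 11)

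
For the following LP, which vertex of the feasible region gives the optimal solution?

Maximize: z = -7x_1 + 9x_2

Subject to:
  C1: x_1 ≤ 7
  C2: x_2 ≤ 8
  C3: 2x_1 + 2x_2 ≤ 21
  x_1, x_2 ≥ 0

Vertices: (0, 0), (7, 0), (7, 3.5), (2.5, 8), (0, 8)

Evaluate the objective at each vertex of the feasible region:
  z(0, 0) = 0
  z(7, 0) = -49
  z(7, 3.5) = -17.5
  z(2.5, 8) = 54.5
  z(0, 8) = 72  ←
The maximum is at x_1 = 0, x_2 = 8.

(0, 8)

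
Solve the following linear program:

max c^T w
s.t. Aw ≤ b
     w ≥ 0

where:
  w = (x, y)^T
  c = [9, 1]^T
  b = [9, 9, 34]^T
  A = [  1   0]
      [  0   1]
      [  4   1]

Evaluate the objective at each vertex of the feasible region:
  z(0, 0) = 0
  z(8.5, 0) = 76.5  ←
  z(6.25, 9) = 65.25
  z(0, 9) = 9
The maximum is at x = 8.5, y = 0.

x = 8.5, y = 0, z = 76.5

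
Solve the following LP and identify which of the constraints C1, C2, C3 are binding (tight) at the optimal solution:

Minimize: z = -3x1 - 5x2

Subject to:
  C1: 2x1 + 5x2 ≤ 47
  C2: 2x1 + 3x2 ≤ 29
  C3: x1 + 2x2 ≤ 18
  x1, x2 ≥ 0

At x1 = 4, x2 = 7, compute slack b - a·x for each constraint:
  C1: 47 − 43 = 4  (slack)
  C2: 29 − 29 = 0  (binding)
  C3: 18 − 18 = 0  (binding)

Optimal: x1 = 4, x2 = 7
Binding: C2, C3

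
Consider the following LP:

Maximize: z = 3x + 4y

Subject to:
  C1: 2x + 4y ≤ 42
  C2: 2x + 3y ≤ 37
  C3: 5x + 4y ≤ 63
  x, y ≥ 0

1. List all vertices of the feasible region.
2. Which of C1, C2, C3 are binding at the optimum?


1. (0, 0), (12.6, 0), (7, 7), (0, 10.5)
2. C1, C3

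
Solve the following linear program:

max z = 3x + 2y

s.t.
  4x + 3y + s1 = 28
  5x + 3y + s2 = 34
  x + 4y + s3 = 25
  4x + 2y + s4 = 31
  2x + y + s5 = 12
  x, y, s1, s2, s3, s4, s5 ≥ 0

Evaluate the objective at each vertex of the feasible region:
  z(0, 0) = 0
  z(6, 0) = 18
  z(4, 4) = 20  ←
  z(2.846, 5.538) = 19.62
  z(0, 6.25) = 12.5
The maximum is at x = 4, y = 4.

x = 4, y = 4, z = 20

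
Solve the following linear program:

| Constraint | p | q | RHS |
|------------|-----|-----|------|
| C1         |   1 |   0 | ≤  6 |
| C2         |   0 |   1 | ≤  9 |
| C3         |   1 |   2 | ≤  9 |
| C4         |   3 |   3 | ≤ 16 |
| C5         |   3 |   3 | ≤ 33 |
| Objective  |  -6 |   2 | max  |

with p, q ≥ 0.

Evaluate the objective at each vertex of the feasible region:
  z(0, 0) = 0
  z(5.333, 0) = -32
  z(1.667, 3.667) = -2.667
  z(0, 4.5) = 9  ←
The maximum is at p = 0, q = 4.5.

p = 0, q = 4.5, z = 9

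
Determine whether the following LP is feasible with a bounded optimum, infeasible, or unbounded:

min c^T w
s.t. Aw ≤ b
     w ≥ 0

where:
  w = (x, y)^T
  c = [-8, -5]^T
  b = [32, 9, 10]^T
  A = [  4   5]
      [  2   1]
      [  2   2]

Feasible with a bounded optimal solution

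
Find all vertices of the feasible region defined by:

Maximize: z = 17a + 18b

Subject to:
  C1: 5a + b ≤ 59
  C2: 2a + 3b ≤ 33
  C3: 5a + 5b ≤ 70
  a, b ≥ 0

(0, 0), (11.8, 0), (11.25, 2.75), (9, 5), (0, 11)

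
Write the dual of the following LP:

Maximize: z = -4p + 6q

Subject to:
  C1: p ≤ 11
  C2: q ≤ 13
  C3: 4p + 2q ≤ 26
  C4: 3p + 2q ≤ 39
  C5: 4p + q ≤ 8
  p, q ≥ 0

Primal max cᵀx s.t. Ax ≤ b, x ≥ 0  →  Dual min bᵀy s.t. Aᵀy ≥ c, y ≥ 0.

Minimize: z = 11y1 + 13y2 + 26y3 + 39y4 + 8y5

Subject to:
  y1 + 4y3 + 3y4 + 4y5 ≥ -4
  y2 + 2y3 + 2y4 + y5 ≥ 6
  y1, y2, y3, y4, y5 ≥ 0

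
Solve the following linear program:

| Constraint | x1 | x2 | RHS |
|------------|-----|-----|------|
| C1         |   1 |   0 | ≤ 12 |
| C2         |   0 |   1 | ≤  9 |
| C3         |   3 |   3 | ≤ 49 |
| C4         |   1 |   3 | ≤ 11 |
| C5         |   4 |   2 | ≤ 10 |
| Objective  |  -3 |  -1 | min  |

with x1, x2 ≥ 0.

Evaluate the objective at each vertex of the feasible region:
  z(0, 0) = 0
  z(2.5, 0) = -7.5  ←
  z(0.8, 3.4) = -5.8
  z(0, 3.667) = -3.667
The minimum is at x1 = 2.5, x2 = 0.

x1 = 2.5, x2 = 0, z = -7.5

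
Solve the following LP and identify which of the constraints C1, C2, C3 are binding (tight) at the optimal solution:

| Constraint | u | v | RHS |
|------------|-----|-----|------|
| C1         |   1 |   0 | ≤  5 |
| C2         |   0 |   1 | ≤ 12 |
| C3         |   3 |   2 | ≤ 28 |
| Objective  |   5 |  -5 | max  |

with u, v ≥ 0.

At u = 5, v = 0, compute slack b - a·x for each constraint:
  C1: 5 − 5 = 0  (binding)
  C2: 12 − 0 = 12  (slack)
  C3: 28 − 15 = 13  (slack)

Optimal: u = 5, v = 0
Binding: C1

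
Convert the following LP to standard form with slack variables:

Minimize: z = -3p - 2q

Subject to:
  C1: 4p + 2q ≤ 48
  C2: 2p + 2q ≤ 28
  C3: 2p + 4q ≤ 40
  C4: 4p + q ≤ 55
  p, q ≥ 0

min z = -3p - 2q

s.t.
  4p + 2q + s1 = 48
  2p + 2q + s2 = 28
  2p + 4q + s3 = 40
  4p + q + s4 = 55
  p, q, s1, s2, s3, s4 ≥ 0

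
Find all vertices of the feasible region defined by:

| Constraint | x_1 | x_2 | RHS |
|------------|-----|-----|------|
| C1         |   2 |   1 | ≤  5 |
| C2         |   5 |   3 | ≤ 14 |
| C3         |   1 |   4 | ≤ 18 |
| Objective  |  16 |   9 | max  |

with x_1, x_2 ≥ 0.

(0, 0), (2.5, 0), (1, 3), (0.1176, 4.471), (0, 4.5)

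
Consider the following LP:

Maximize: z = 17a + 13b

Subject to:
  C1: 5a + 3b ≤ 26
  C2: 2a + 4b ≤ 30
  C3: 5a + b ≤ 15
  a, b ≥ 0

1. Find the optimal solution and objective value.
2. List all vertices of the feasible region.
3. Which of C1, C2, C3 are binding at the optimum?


1. a = 1, b = 7, z = 108
2. (0, 0), (3, 0), (1.9, 5.5), (1, 7), (0, 7.5)
3. C1, C2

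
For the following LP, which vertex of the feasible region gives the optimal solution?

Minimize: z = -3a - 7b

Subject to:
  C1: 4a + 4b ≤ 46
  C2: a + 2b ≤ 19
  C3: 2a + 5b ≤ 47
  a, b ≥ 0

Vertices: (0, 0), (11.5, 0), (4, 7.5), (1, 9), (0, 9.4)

Evaluate the objective at each vertex of the feasible region:
  z(0, 0) = 0
  z(11.5, 0) = -34.5
  z(4, 7.5) = -64.5
  z(1, 9) = -66  ←
  z(0, 9.4) = -65.8
The minimum is at a = 1, b = 9.

(1, 9)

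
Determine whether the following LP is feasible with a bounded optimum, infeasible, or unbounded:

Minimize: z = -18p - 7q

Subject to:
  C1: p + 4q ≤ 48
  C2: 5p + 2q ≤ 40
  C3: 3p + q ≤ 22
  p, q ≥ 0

Feasible with a bounded optimal solution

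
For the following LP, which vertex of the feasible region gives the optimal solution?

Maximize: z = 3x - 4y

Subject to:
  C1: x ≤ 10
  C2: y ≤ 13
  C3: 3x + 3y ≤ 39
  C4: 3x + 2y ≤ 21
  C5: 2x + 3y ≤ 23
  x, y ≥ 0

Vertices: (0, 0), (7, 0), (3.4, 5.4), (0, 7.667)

Evaluate the objective at each vertex of the feasible region:
  z(0, 0) = 0
  z(7, 0) = 21  ←
  z(3.4, 5.4) = -11.4
  z(0, 7.667) = -30.67
The maximum is at x = 7, y = 0.

(7, 0)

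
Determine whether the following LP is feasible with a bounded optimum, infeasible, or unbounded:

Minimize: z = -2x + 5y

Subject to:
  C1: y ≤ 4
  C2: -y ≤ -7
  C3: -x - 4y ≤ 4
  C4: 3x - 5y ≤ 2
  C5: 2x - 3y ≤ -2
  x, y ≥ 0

Infeasible (no feasible solution exists)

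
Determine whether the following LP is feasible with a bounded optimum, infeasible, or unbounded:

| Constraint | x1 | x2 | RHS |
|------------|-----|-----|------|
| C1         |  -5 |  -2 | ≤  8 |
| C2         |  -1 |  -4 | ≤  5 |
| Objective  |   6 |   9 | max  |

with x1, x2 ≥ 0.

Unbounded (objective can increase without bound)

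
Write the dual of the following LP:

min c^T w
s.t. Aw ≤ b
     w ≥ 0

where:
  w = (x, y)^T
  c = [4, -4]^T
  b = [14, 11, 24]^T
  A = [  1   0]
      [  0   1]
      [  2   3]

Primal min cᵀx s.t. Ax ≤ b, x ≥ 0  →  Dual max −bᵀy s.t. Aᵀy ≥ −c, y ≥ 0.

Maximize: z = -14y1 - 11y2 - 24y3

Subject to:
  y1 + 2y3 ≥ -4
  y2 + 3y3 ≥ 4
  y1, y2, y3 ≥ 0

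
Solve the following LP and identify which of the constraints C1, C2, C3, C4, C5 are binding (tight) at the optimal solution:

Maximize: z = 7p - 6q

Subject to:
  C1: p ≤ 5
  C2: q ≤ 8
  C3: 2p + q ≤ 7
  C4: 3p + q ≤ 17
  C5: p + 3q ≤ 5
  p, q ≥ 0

At p = 3.5, q = 0, compute slack b - a·x for each constraint:
  C1: 5 − 3.5 = 1.5  (slack)
  C2: 8 − 0 = 8  (slack)
  C3: 7 − 7 = 0  (binding)
  C4: 17 − 10.5 = 6.5  (slack)
  C5: 5 − 3.5 = 1.5  (slack)

Optimal: p = 3.5, q = 0
Binding: C3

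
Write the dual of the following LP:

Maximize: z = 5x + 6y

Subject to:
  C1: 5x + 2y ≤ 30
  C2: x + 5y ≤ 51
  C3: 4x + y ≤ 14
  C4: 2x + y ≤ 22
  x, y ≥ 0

Primal max cᵀx s.t. Ax ≤ b, x ≥ 0  →  Dual min bᵀy s.t. Aᵀy ≥ c, y ≥ 0.

Minimize: z = 30y1 + 51y2 + 14y3 + 22y4

Subject to:
  5y1 + y2 + 4y3 + 2y4 ≥ 5
  2y1 + 5y2 + y3 + y4 ≥ 6
  y1, y2, y3, y4 ≥ 0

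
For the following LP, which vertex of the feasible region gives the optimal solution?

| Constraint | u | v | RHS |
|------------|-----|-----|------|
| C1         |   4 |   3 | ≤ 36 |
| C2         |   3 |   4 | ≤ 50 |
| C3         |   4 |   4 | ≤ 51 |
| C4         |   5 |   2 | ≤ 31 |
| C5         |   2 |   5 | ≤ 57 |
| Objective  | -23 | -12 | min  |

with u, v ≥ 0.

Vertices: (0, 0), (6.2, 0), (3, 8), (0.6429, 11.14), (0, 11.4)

Evaluate the objective at each vertex of the feasible region:
  z(0, 0) = 0
  z(6.2, 0) = -142.6
  z(3, 8) = -165  ←
  z(0.6429, 11.14) = -148.5
  z(0, 11.4) = -136.8
The minimum is at u = 3, v = 8.

(3, 8)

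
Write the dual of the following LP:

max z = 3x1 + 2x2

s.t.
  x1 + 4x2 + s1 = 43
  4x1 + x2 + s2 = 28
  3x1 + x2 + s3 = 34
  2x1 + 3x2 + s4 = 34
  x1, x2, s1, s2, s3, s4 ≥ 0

Primal max cᵀx s.t. Ax ≤ b, x ≥ 0  →  Dual min bᵀy s.t. Aᵀy ≥ c, y ≥ 0.

Minimize: z = 43y1 + 28y2 + 34y3 + 34y4

Subject to:
  y1 + 4y2 + 3y3 + 2y4 ≥ 3
  4y1 + y2 + y3 + 3y4 ≥ 2
  y1, y2, y3, y4 ≥ 0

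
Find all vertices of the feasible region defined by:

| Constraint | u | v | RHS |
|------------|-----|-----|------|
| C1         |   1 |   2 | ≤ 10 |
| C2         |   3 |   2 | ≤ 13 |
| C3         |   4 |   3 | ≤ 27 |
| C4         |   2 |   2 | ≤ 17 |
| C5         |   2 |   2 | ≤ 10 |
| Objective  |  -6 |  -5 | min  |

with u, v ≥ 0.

(0, 0), (4.333, 0), (3, 2), (0, 5)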